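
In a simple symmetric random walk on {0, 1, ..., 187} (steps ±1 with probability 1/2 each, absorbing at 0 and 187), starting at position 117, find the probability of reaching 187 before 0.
P(hit 187 before 0) = 117/187

Let u_k = P(hit 187 before 0 | start at k). Then u_0 = 0, u_187 = 1, and u_k = u_{k-1}/2 + u_{k+1}/2 for 1 ≤ k ≤ 186. This harmonic recurrence is solved by u_k = k/187, giving u_117 = 117/187.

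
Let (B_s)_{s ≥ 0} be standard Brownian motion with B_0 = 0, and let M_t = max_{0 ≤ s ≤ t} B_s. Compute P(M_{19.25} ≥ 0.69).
P(M_{19.25} ≥ 0.69) = 2·P(B_{19.25} ≥ 0.69) = 2(1 − Φ(0.69/√19.25)) ≈ 0.8750

By the reflection principle for Brownian motion, P(M_t ≥ a) = 2 · P(B_t ≥ a) for a ≥ 0. Since B_t ~ N(0, t), P(B_t ≥ 0.69) = 1 − Φ(0.69/√t) = 1 − Φ(0.69/√19.25) = 1 − Φ(0.1573). So
  P(M_{19.25} ≥ 0.69) = 2(1 − Φ(0.1573)) ≈ 0.8750.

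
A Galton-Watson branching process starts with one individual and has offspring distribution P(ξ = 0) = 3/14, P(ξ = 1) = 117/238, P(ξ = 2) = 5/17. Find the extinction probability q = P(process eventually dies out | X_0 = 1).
q = 51/70

The pgf is f(s) = 3/14 + 117/238·s + 5/17·s². The extinction probability q is the smallest fixed point of f in [0, 1]. Setting s = f(s):
  5/17·s² + (117/238 − 1)·s + 3/14 = 0
  5/17·s² − (3/14 + 5/17)·s + 3/14 = 0
which factors as (s − 1)·(5/17·s − 3/14) = 0, giving roots s = 1 and s = (3/14)/(5/17) = 51/70.
Mean offspring μ = 117/238 + 2·5/17 = 257/238 > 1 (supercritical), so q < 1. The extinction probability is the smaller root: q = (3/14)/(5/17) = 51/70.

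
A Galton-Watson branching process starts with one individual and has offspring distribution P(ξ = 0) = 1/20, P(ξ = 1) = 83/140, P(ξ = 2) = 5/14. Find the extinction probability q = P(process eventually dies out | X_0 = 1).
q = 7/50

The pgf is f(s) = 1/20 + 83/140·s + 5/14·s². The extinction probability q is the smallest fixed point of f in [0, 1]. Setting s = f(s):
  5/14·s² + (83/140 − 1)·s + 1/20 = 0
  5/14·s² − (1/20 + 5/14)·s + 1/20 = 0
which factors as (s − 1)·(5/14·s − 1/20) = 0, giving roots s = 1 and s = (1/20)/(5/14) = 7/50.
Mean offspring μ = 83/140 + 2·5/14 = 183/140 > 1 (supercritical), so q < 1. The extinction probability is the smaller root: q = (1/20)/(5/14) = 7/50.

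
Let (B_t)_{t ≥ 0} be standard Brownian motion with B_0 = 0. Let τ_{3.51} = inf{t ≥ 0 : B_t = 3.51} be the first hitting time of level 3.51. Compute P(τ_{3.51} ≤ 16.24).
P(τ_{3.51} ≤ 16.24) = 2(1 − Φ(3.51/√16.24)) = 2(1 − Φ(0.8710)) ≈ 0.3838

By the reflection principle for standard BM, P(τ_b ≤ t) = 2 · P(B_t ≥ b). Since B_t ~ N(0, t), P(B_t ≥ 3.51) = 1 − Φ(3.51/√t) = 1 − Φ(3.51/√16.24) = 1 − Φ(0.8710) ≈ 0.19188. Doubling: P(τ_{3.51} ≤ 16.24) ≈ 2 · 0.19188 = 0.38376 ≈ 0.3838.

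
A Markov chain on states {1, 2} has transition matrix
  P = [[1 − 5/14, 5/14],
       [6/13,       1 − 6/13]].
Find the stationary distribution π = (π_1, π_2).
π_1 = 84/149, π_2 = 65/149

Solve πP = π with π_1 + π_2 = 1. From πP = π: π_1 · (1 − 5/14) + π_2 · 6/13 = π_1 ⇒ π_2 · 6/13 = π_1 · 5/14 ⇒ π_2/π_1 = (5/14)/(6/13) = 65/84. Together with π_1 + π_2 = 1:
  π_1 = (6/13)/(5/14 + 6/13) = (6/13)/(149/182) = 84/149,
  π_2 = (5/14)/(5/14 + 6/13) = (5/14)/(149/182) = 65/149.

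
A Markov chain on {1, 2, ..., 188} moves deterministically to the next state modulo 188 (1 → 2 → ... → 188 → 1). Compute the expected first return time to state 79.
E[T_79 | X_0 = 79] = 188

The chain cycles deterministically, so starting at state 79 it returns in exactly 188 steps. Equivalently, the stationary distribution is uniform π_j = 1/188 for every state j, so by Kac's formula E[T_79] = 1/π_79 = 188.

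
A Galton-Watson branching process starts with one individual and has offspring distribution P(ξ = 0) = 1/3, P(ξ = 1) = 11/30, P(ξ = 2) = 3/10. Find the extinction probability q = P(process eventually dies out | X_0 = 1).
q = 1

Mean offspring μ = 0·1/3 + 1·11/30 + 2·3/10 = 29/30 ≤ 1. For μ ≤ 1 with offspring not concentrated at 1, the Galton-Watson process goes extinct almost surely, so q = 1.
(Algebraic check: The pgf is f(s) = 1/3 + 11/30·s + 3/10·s². The extinction probability q is the smallest fixed point of f in [0, 1]. Setting s = f(s):
  3/10·s² + (11/30 − 1)·s + 1/3 = 0
  3/10·s² − (1/3 + 3/10)·s + 1/3 = 0
which factors as (s − 1)·(3/10·s − 1/3) = 0, giving roots s = 1 and s = (1/3)/(3/10) = 10/9. Since 10/9 ≥ 1, the smallest root in [0, 1] is s = 1.)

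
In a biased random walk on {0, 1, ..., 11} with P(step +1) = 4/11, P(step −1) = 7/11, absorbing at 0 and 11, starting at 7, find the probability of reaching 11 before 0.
P(hit 11 before 0) = (1 − (7/4)^7) / (1 − (7/4)^11) = 68877568/657710813

Let u_k denote P(reach 11 before 0 | start at k). Boundary: u_0 = 0, u_11 = 1. Recurrence: u_k = 4/11·u_{k+1} + 7/11·u_{k-1} for 1 ≤ k ≤ 10. Try u_k = A + B·r^k with r = q/p = (7/11)/(4/11) = 7/4. Substitution satisfies the recurrence; boundary conditions give:
  u_k = (1 − r^k) / (1 − r^N) = (1 − (7/4)^7) / (1 − (7/4)^11) = 68877568/657710813.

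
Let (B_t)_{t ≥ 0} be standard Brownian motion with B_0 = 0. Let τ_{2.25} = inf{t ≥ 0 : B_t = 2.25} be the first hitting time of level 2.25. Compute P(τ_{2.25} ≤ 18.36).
P(τ_{2.25} ≤ 18.36) = 2(1 − Φ(2.25/√18.36)) = 2(1 − Φ(0.5251)) ≈ 0.5995

By the reflection principle for standard BM, P(τ_b ≤ t) = 2 · P(B_t ≥ b). Since B_t ~ N(0, t), P(B_t ≥ 2.25) = 1 − Φ(2.25/√t) = 1 − Φ(2.25/√18.36) = 1 − Φ(0.5251) ≈ 0.29976. Doubling: P(τ_{2.25} ≤ 18.36) ≈ 2 · 0.29976 = 0.59952 ≈ 0.5995.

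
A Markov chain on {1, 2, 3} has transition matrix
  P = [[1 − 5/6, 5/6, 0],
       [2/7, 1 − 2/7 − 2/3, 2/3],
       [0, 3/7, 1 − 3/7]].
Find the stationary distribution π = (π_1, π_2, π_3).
π = (108/913, 315/913, 490/913)

This is a birth-death chain on three states, which satisfies detailed balance: π_1 · P_{12} = π_2 · P_{21} and π_2 · P_{23} = π_3 · P_{32}.
From π_1 · 5/6 = π_2 · 2/7: π_2/π_1 = (5/6)/(2/7) = 35/12.
From π_2 · 2/3 = π_3 · 3/7: π_3/π_2 = (2/3)/(3/7) = 14/9.
Take π_1 proportional to 1; then unnormalized π = (1, 35/12, 245/54). Normalize by dividing by the sum 913/108:
  π = (108/913, 315/913, 490/913).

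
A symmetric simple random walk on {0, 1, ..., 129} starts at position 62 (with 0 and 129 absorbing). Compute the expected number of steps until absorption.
E[τ | X_0 = 62] = 4154

Let v_k = E[τ | X_0 = k]. Boundary: v_0 = v_129 = 0. Recurrence: v_k = 1 + (v_{k-1} + v_{k+1})/2 for 1 ≤ k ≤ 128. The particular solution to v_k − (v_{k-1} + v_{k+1})/2 = 1 is v_k = −k^2. Adding homogeneous solution A + B k and matching boundaries gives v_k = k (129 − k). Substituting k = 62: v_62 = 62 · 67 = 4154.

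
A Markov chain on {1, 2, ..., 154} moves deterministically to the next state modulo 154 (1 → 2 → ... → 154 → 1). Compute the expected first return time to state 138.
E[T_138 | X_0 = 138] = 154

The chain cycles deterministically, so starting at state 138 it returns in exactly 154 steps. Equivalently, the stationary distribution is uniform π_j = 1/154 for every state j, so by Kac's formula E[T_138] = 1/π_138 = 154.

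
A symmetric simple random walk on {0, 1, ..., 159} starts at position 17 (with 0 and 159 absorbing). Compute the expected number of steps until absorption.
E[τ | X_0 = 17] = 2414

Let v_k = E[τ | X_0 = k]. Boundary: v_0 = v_159 = 0. Recurrence: v_k = 1 + (v_{k-1} + v_{k+1})/2 for 1 ≤ k ≤ 158. The particular solution to v_k − (v_{k-1} + v_{k+1})/2 = 1 is v_k = −k^2. Adding homogeneous solution A + B k and matching boundaries gives v_k = k (159 − k). Substituting k = 17: v_17 = 17 · 142 = 2414.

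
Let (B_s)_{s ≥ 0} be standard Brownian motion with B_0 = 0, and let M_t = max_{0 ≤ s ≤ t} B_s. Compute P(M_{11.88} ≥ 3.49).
P(M_{11.88} ≥ 3.49) = 2·P(B_{11.88} ≥ 3.49) = 2(1 − Φ(3.49/√11.88)) ≈ 0.3113

By the reflection principle for Brownian motion, P(M_t ≥ a) = 2 · P(B_t ≥ a) for a ≥ 0. Since B_t ~ N(0, t), P(B_t ≥ 3.49) = 1 − Φ(3.49/√t) = 1 − Φ(3.49/√11.88) = 1 − Φ(1.0126). So
  P(M_{11.88} ≥ 3.49) = 2(1 − Φ(1.0126)) ≈ 0.3113.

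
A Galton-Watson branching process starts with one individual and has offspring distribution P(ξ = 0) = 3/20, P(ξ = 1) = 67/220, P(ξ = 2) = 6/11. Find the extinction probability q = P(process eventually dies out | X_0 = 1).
q = 11/40

The pgf is f(s) = 3/20 + 67/220·s + 6/11·s². The extinction probability q is the smallest fixed point of f in [0, 1]. Setting s = f(s):
  6/11·s² + (67/220 − 1)·s + 3/20 = 0
  6/11·s² − (3/20 + 6/11)·s + 3/20 = 0
which factors as (s − 1)·(6/11·s − 3/20) = 0, giving roots s = 1 and s = (3/20)/(6/11) = 11/40.
Mean offspring μ = 67/220 + 2·6/11 = 307/220 > 1 (supercritical), so q < 1. The extinction probability is the smaller root: q = (3/20)/(6/11) = 11/40.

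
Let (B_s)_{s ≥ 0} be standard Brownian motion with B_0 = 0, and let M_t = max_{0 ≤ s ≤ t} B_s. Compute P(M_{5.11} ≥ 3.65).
P(M_{5.11} ≥ 3.65) = 2·P(B_{5.11} ≥ 3.65) = 2(1 − Φ(3.65/√5.11)) ≈ 0.1064

By the reflection principle for Brownian motion, P(M_t ≥ a) = 2 · P(B_t ≥ a) for a ≥ 0. Since B_t ~ N(0, t), P(B_t ≥ 3.65) = 1 − Φ(3.65/√t) = 1 − Φ(3.65/√5.11) = 1 − Φ(1.6147). So
  P(M_{5.11} ≥ 3.65) = 2(1 − Φ(1.6147)) ≈ 0.1064.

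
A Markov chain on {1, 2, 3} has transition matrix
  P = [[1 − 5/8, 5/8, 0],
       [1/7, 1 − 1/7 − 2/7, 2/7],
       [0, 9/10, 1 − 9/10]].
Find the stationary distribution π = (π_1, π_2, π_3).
π = (72/487, 315/487, 100/487)

This is a birth-death chain on three states, which satisfies detailed balance: π_1 · P_{12} = π_2 · P_{21} and π_2 · P_{23} = π_3 · P_{32}.
From π_1 · 5/8 = π_2 · 1/7: π_2/π_1 = (5/8)/(1/7) = 35/8.
From π_2 · 2/7 = π_3 · 9/10: π_3/π_2 = (2/7)/(9/10) = 20/63.
Take π_1 proportional to 1; then unnormalized π = (1, 35/8, 25/18). Normalize by dividing by the sum 487/72:
  π = (72/487, 315/487, 100/487).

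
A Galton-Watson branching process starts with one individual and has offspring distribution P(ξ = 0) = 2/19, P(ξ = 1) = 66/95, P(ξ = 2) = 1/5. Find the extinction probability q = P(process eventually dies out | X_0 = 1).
q = 10/19

The pgf is f(s) = 2/19 + 66/95·s + 1/5·s². The extinction probability q is the smallest fixed point of f in [0, 1]. Setting s = f(s):
  1/5·s² + (66/95 − 1)·s + 2/19 = 0
  1/5·s² − (2/19 + 1/5)·s + 2/19 = 0
which factors as (s − 1)·(1/5·s − 2/19) = 0, giving roots s = 1 and s = (2/19)/(1/5) = 10/19.
Mean offspring μ = 66/95 + 2·1/5 = 104/95 > 1 (supercritical), so q < 1. The extinction probability is the smaller root: q = (2/19)/(1/5) = 10/19.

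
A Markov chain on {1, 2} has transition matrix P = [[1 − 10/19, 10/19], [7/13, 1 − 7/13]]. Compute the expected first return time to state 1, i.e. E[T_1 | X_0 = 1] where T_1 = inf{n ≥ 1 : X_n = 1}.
E[T_1 | X_0 = 1] = 1/π_1 = 263/133

For an irreducible recurrent Markov chain with stationary distribution π, E[T_i | X_0 = i] = 1/π_i (Kac's formula). Here π_1 = (7/13)/(10/19 + 7/13) = (7/13)/(263/247) = 133/263, so E[T_1 | X_0 = 1] = 1/π_1 = (10/19 + 7/13)/(7/13) = (263/247)/(7/13) = 263/133.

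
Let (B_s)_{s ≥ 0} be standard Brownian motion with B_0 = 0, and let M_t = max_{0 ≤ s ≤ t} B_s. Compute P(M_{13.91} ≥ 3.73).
P(M_{13.91} ≥ 3.73) = 2·P(B_{13.91} ≥ 3.73) = 2(1 − Φ(3.73/√13.91)) ≈ 0.3173

By the reflection principle for Brownian motion, P(M_t ≥ a) = 2 · P(B_t ≥ a) for a ≥ 0. Since B_t ~ N(0, t), P(B_t ≥ 3.73) = 1 − Φ(3.73/√t) = 1 − Φ(3.73/√13.91) = 1 − Φ(1.0001). So
  P(M_{13.91} ≥ 3.73) = 2(1 − Φ(1.0001)) ≈ 0.3173.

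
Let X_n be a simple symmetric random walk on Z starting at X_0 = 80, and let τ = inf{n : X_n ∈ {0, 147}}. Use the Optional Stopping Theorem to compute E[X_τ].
E[X_τ] = 80

X_n is a martingale and τ is a bounded-mean stopping time (indeed τ is finite a.s. with bounded expectation since the walk is in a bounded region). By the OST, E[X_τ] = E[X_0] = 80. Equivalently: E[X_τ] = 147 · P(hit 147 first) + 0 · P(hit 0 first) = 147 · (80/147) = 80.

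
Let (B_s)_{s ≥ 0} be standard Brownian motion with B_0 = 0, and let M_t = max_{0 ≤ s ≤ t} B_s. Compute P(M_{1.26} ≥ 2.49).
P(M_{1.26} ≥ 2.49) = 2·P(B_{1.26} ≥ 2.49) = 2(1 − Φ(2.49/√1.26)) ≈ 0.0265

By the reflection principle for Brownian motion, P(M_t ≥ a) = 2 · P(B_t ≥ a) for a ≥ 0. Since B_t ~ N(0, t), P(B_t ≥ 2.49) = 1 − Φ(2.49/√t) = 1 − Φ(2.49/√1.26) = 1 − Φ(2.2183). So
  P(M_{1.26} ≥ 2.49) = 2(1 − Φ(2.2183)) ≈ 0.0265.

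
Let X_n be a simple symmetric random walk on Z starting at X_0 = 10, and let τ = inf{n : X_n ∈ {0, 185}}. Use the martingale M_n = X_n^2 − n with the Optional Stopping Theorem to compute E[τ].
E[τ] = 1750

M_n = X_n^2 − n is a martingale (since E[X_{n+1}^2 | F_n] = X_n^2 + 1). By OST (τ has finite mean in a bounded region), E[M_τ] = E[M_0] = X_0^2 − 0 = 10^2 = 100. Also E[M_τ] = E[X_τ^2] − E[τ]. The walk exits at 0 or 185, with P(hit 185 first) = 10/185, so E[X_τ^2] = 185^2 · 10/185 + 0 = 1850. Thus E[τ] = E[X_τ^2] − E[M_τ] = 1850 − 100 = 1750 = 10(185 − 10) = 1750.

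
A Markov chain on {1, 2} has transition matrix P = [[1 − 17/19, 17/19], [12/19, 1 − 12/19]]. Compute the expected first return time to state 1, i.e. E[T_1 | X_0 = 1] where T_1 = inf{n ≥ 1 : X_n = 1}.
E[T_1 | X_0 = 1] = 1/π_1 = 29/12

For an irreducible recurrent Markov chain with stationary distribution π, E[T_i | X_0 = i] = 1/π_i (Kac's formula). Here π_1 = (12/19)/(17/19 + 12/19) = (12/19)/(29/19) = 12/29, so E[T_1 | X_0 = 1] = 1/π_1 = (17/19 + 12/19)/(12/19) = (29/19)/(12/19) = 29/12.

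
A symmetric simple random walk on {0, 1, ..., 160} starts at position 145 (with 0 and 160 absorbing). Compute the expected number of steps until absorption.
E[τ | X_0 = 145] = 2175

Let v_k = E[τ | X_0 = k]. Boundary: v_0 = v_160 = 0. Recurrence: v_k = 1 + (v_{k-1} + v_{k+1})/2 for 1 ≤ k ≤ 159. The particular solution to v_k − (v_{k-1} + v_{k+1})/2 = 1 is v_k = −k^2. Adding homogeneous solution A + B k and matching boundaries gives v_k = k (160 − k). Substituting k = 145: v_145 = 145 · 15 = 2175.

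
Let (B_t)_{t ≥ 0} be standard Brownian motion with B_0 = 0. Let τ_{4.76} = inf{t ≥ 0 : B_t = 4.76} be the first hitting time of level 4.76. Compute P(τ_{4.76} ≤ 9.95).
P(τ_{4.76} ≤ 9.95) = 2(1 − Φ(4.76/√9.95)) = 2(1 − Φ(1.5090)) ≈ 0.1313

By the reflection principle for standard BM, P(τ_b ≤ t) = 2 · P(B_t ≥ b). Since B_t ~ N(0, t), P(B_t ≥ 4.76) = 1 − Φ(4.76/√t) = 1 − Φ(4.76/√9.95) = 1 − Φ(1.5090) ≈ 0.06565. Doubling: P(τ_{4.76} ≤ 9.95) ≈ 2 · 0.06565 = 0.13130 ≈ 0.1313.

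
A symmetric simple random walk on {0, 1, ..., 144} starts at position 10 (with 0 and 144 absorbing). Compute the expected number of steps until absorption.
E[τ | X_0 = 10] = 1340

Let v_k = E[τ | X_0 = k]. Boundary: v_0 = v_144 = 0. Recurrence: v_k = 1 + (v_{k-1} + v_{k+1})/2 for 1 ≤ k ≤ 143. The particular solution to v_k − (v_{k-1} + v_{k+1})/2 = 1 is v_k = −k^2. Adding homogeneous solution A + B k and matching boundaries gives v_k = k (144 − k). Substituting k = 10: v_10 = 10 · 134 = 1340.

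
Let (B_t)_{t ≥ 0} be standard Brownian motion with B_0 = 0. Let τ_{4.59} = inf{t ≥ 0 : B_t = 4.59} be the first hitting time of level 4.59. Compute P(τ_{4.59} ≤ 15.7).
P(τ_{4.59} ≤ 15.7) = 2(1 − Φ(4.59/√15.7)) = 2(1 − Φ(1.1584)) ≈ 0.2467

By the reflection principle for standard BM, P(τ_b ≤ t) = 2 · P(B_t ≥ b). Since B_t ~ N(0, t), P(B_t ≥ 4.59) = 1 − Φ(4.59/√t) = 1 − Φ(4.59/√15.7) = 1 − Φ(1.1584) ≈ 0.12335. Doubling: P(τ_{4.59} ≤ 15.7) ≈ 2 · 0.12335 = 0.24670 ≈ 0.2467.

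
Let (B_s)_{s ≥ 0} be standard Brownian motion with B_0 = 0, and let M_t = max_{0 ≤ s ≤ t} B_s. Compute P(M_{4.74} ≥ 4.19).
P(M_{4.74} ≥ 4.19) = 2·P(B_{4.74} ≥ 4.19) = 2(1 − Φ(4.19/√4.74)) ≈ 0.0543

By the reflection principle for Brownian motion, P(M_t ≥ a) = 2 · P(B_t ≥ a) for a ≥ 0. Since B_t ~ N(0, t), P(B_t ≥ 4.19) = 1 − Φ(4.19/√t) = 1 − Φ(4.19/√4.74) = 1 − Φ(1.9245). So
  P(M_{4.74} ≥ 4.19) = 2(1 − Φ(1.9245)) ≈ 0.0543.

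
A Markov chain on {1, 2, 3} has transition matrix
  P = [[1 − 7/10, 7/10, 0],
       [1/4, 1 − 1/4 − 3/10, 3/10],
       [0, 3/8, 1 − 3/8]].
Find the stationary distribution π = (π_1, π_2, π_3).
π = (25/151, 70/151, 56/151)

This is a birth-death chain on three states, which satisfies detailed balance: π_1 · P_{12} = π_2 · P_{21} and π_2 · P_{23} = π_3 · P_{32}.
From π_1 · 7/10 = π_2 · 1/4: π_2/π_1 = (7/10)/(1/4) = 14/5.
From π_2 · 3/10 = π_3 · 3/8: π_3/π_2 = (3/10)/(3/8) = 4/5.
Take π_1 proportional to 1; then unnormalized π = (1, 14/5, 56/25). Normalize by dividing by the sum 151/25:
  π = (25/151, 70/151, 56/151).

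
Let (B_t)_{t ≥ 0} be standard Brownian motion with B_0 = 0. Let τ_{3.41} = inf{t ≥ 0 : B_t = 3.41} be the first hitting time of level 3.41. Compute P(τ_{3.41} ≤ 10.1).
P(τ_{3.41} ≤ 10.1) = 2(1 − Φ(3.41/√10.1)) = 2(1 − Φ(1.0730)) ≈ 0.2833

By the reflection principle for standard BM, P(τ_b ≤ t) = 2 · P(B_t ≥ b). Since B_t ~ N(0, t), P(B_t ≥ 3.41) = 1 − Φ(3.41/√t) = 1 − Φ(3.41/√10.1) = 1 − Φ(1.0730) ≈ 0.14164. Doubling: P(τ_{3.41} ≤ 10.1) ≈ 2 · 0.14164 = 0.28328 ≈ 0.2833.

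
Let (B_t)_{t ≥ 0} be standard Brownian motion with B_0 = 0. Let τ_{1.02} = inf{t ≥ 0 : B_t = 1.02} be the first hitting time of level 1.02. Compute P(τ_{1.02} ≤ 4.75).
P(τ_{1.02} ≤ 4.75) = 2(1 − Φ(1.02/√4.75)) = 2(1 − Φ(0.4680)) ≈ 0.6398

By the reflection principle for standard BM, P(τ_b ≤ t) = 2 · P(B_t ≥ b). Since B_t ~ N(0, t), P(B_t ≥ 1.02) = 1 − Φ(1.02/√t) = 1 − Φ(1.02/√4.75) = 1 − Φ(0.4680) ≈ 0.31989. Doubling: P(τ_{1.02} ≤ 4.75) ≈ 2 · 0.31989 = 0.63978 ≈ 0.6398.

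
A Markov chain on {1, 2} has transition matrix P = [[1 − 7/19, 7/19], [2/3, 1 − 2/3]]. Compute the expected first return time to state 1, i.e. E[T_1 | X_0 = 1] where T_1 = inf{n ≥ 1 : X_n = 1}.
E[T_1 | X_0 = 1] = 1/π_1 = 59/38

For an irreducible recurrent Markov chain with stationary distribution π, E[T_i | X_0 = i] = 1/π_i (Kac's formula). Here π_1 = (2/3)/(7/19 + 2/3) = (2/3)/(59/57) = 38/59, so E[T_1 | X_0 = 1] = 1/π_1 = (7/19 + 2/3)/(2/3) = (59/57)/(2/3) = 59/38.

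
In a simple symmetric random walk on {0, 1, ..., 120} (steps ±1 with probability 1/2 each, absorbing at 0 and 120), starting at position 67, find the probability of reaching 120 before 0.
P(hit 120 before 0) = 67/120

Let u_k = P(hit 120 before 0 | start at k). Then u_0 = 0, u_120 = 1, and u_k = u_{k-1}/2 + u_{k+1}/2 for 1 ≤ k ≤ 119. This harmonic recurrence is solved by u_k = k/120, giving u_67 = 67/120.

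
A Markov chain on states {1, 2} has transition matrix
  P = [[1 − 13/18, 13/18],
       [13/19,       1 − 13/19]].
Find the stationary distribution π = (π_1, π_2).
π_1 = 18/37, π_2 = 19/37

Solve πP = π with π_1 + π_2 = 1. From πP = π: π_1 · (1 − 13/18) + π_2 · 13/19 = π_1 ⇒ π_2 · 13/19 = π_1 · 13/18 ⇒ π_2/π_1 = (13/18)/(13/19) = 19/18. Together with π_1 + π_2 = 1:
  π_1 = (13/19)/(13/18 + 13/19) = (13/19)/(481/342) = 18/37,
  π_2 = (13/18)/(13/18 + 13/19) = (13/18)/(481/342) = 19/37.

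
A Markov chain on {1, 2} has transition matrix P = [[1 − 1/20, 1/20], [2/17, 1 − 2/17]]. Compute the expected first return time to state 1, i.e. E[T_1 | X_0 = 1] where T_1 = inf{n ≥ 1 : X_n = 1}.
E[T_1 | X_0 = 1] = 1/π_1 = 57/40

For an irreducible recurrent Markov chain with stationary distribution π, E[T_i | X_0 = i] = 1/π_i (Kac's formula). Here π_1 = (2/17)/(1/20 + 2/17) = (2/17)/(57/340) = 40/57, so E[T_1 | X_0 = 1] = 1/π_1 = (1/20 + 2/17)/(2/17) = (57/340)/(2/17) = 57/40.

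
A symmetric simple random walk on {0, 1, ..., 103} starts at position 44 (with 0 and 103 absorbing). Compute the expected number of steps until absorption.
E[τ | X_0 = 44] = 2596

Let v_k = E[τ | X_0 = k]. Boundary: v_0 = v_103 = 0. Recurrence: v_k = 1 + (v_{k-1} + v_{k+1})/2 for 1 ≤ k ≤ 102. The particular solution to v_k − (v_{k-1} + v_{k+1})/2 = 1 is v_k = −k^2. Adding homogeneous solution A + B k and matching boundaries gives v_k = k (103 − k). Substituting k = 44: v_44 = 44 · 59 = 2596.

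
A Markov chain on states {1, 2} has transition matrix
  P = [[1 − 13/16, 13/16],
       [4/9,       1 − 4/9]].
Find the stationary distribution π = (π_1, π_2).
π_1 = 64/181, π_2 = 117/181

Solve πP = π with π_1 + π_2 = 1. From πP = π: π_1 · (1 − 13/16) + π_2 · 4/9 = π_1 ⇒ π_2 · 4/9 = π_1 · 13/16 ⇒ π_2/π_1 = (13/16)/(4/9) = 117/64. Together with π_1 + π_2 = 1:
  π_1 = (4/9)/(13/16 + 4/9) = (4/9)/(181/144) = 64/181,
  π_2 = (13/16)/(13/16 + 4/9) = (13/16)/(181/144) = 117/181.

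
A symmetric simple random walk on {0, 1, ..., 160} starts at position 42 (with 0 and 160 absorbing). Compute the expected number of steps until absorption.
E[τ | X_0 = 42] = 4956

Let v_k = E[τ | X_0 = k]. Boundary: v_0 = v_160 = 0. Recurrence: v_k = 1 + (v_{k-1} + v_{k+1})/2 for 1 ≤ k ≤ 159. The particular solution to v_k − (v_{k-1} + v_{k+1})/2 = 1 is v_k = −k^2. Adding homogeneous solution A + B k and matching boundaries gives v_k = k (160 − k). Substituting k = 42: v_42 = 42 · 118 = 4956.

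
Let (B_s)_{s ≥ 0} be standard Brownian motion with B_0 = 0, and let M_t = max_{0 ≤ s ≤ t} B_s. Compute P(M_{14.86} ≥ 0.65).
P(M_{14.86} ≥ 0.65) = 2·P(B_{14.86} ≥ 0.65) = 2(1 − Φ(0.65/√14.86)) ≈ 0.8661

By the reflection principle for Brownian motion, P(M_t ≥ a) = 2 · P(B_t ≥ a) for a ≥ 0. Since B_t ~ N(0, t), P(B_t ≥ 0.65) = 1 − Φ(0.65/√t) = 1 − Φ(0.65/√14.86) = 1 − Φ(0.1686). So
  P(M_{14.86} ≥ 0.65) = 2(1 − Φ(0.1686)) ≈ 0.8661.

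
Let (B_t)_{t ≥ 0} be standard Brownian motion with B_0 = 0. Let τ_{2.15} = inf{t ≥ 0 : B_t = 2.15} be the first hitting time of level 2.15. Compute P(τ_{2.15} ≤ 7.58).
P(τ_{2.15} ≤ 7.58) = 2(1 − Φ(2.15/√7.58)) = 2(1 − Φ(0.7809)) ≈ 0.4349

By the reflection principle for standard BM, P(τ_b ≤ t) = 2 · P(B_t ≥ b). Since B_t ~ N(0, t), P(B_t ≥ 2.15) = 1 − Φ(2.15/√t) = 1 − Φ(2.15/√7.58) = 1 − Φ(0.7809) ≈ 0.21743. Doubling: P(τ_{2.15} ≤ 7.58) ≈ 2 · 0.21743 = 0.43486 ≈ 0.4349.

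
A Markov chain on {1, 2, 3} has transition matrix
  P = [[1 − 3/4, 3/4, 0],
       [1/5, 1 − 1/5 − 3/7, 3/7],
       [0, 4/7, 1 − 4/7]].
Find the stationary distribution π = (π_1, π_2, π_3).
π = (16/121, 60/121, 45/121)

This is a birth-death chain on three states, which satisfies detailed balance: π_1 · P_{12} = π_2 · P_{21} and π_2 · P_{23} = π_3 · P_{32}.
From π_1 · 3/4 = π_2 · 1/5: π_2/π_1 = (3/4)/(1/5) = 15/4.
From π_2 · 3/7 = π_3 · 4/7: π_3/π_2 = (3/7)/(4/7) = 3/4.
Take π_1 proportional to 1; then unnormalized π = (1, 15/4, 45/16). Normalize by dividing by the sum 121/16:
  π = (16/121, 60/121, 45/121).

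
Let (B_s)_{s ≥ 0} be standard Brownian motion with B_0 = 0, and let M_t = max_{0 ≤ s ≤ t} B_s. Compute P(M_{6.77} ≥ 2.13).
P(M_{6.77} ≥ 2.13) = 2·P(B_{6.77} ≥ 2.13) = 2(1 − Φ(2.13/√6.77)) ≈ 0.4130

By the reflection principle for Brownian motion, P(M_t ≥ a) = 2 · P(B_t ≥ a) for a ≥ 0. Since B_t ~ N(0, t), P(B_t ≥ 2.13) = 1 − Φ(2.13/√t) = 1 − Φ(2.13/√6.77) = 1 − Φ(0.8186). So
  P(M_{6.77} ≥ 2.13) = 2(1 − Φ(0.8186)) ≈ 0.4130.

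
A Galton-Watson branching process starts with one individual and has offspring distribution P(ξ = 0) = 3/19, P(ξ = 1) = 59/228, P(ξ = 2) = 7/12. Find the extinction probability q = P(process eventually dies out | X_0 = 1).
q = 36/133

The pgf is f(s) = 3/19 + 59/228·s + 7/12·s². The extinction probability q is the smallest fixed point of f in [0, 1]. Setting s = f(s):
  7/12·s² + (59/228 − 1)·s + 3/19 = 0
  7/12·s² − (3/19 + 7/12)·s + 3/19 = 0
which factors as (s − 1)·(7/12·s − 3/19) = 0, giving roots s = 1 and s = (3/19)/(7/12) = 36/133.
Mean offspring μ = 59/228 + 2·7/12 = 325/228 > 1 (supercritical), so q < 1. The extinction probability is the smaller root: q = (3/19)/(7/12) = 36/133.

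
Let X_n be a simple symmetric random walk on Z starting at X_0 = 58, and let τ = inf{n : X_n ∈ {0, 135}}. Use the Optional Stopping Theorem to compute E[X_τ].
E[X_τ] = 58

X_n is a martingale and τ is a bounded-mean stopping time (indeed τ is finite a.s. with bounded expectation since the walk is in a bounded region). By the OST, E[X_τ] = E[X_0] = 58. Equivalently: E[X_τ] = 135 · P(hit 135 first) + 0 · P(hit 0 first) = 135 · (58/135) = 58.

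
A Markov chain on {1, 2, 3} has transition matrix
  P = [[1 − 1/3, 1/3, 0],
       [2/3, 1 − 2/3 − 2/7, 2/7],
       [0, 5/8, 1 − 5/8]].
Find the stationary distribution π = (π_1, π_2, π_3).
π = (70/121, 35/121, 16/121)

This is a birth-death chain on three states, which satisfies detailed balance: π_1 · P_{12} = π_2 · P_{21} and π_2 · P_{23} = π_3 · P_{32}.
From π_1 · 1/3 = π_2 · 2/3: π_2/π_1 = (1/3)/(2/3) = 1/2.
From π_2 · 2/7 = π_3 · 5/8: π_3/π_2 = (2/7)/(5/8) = 16/35.
Take π_1 proportional to 1; then unnormalized π = (1, 1/2, 8/35). Normalize by dividing by the sum 121/70:
  π = (70/121, 35/121, 16/121).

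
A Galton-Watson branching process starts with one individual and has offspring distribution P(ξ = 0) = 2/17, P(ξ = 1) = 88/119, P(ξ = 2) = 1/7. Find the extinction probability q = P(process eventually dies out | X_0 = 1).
q = 14/17

The pgf is f(s) = 2/17 + 88/119·s + 1/7·s². The extinction probability q is the smallest fixed point of f in [0, 1]. Setting s = f(s):
  1/7·s² + (88/119 − 1)·s + 2/17 = 0
  1/7·s² − (2/17 + 1/7)·s + 2/17 = 0
which factors as (s − 1)·(1/7·s − 2/17) = 0, giving roots s = 1 and s = (2/17)/(1/7) = 14/17.
Mean offspring μ = 88/119 + 2·1/7 = 122/119 > 1 (supercritical), so q < 1. The extinction probability is the smaller root: q = (2/17)/(1/7) = 14/17.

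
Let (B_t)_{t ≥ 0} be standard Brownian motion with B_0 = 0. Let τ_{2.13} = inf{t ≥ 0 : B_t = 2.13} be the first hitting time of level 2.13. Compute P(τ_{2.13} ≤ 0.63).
P(τ_{2.13} ≤ 0.63) = 2(1 − Φ(2.13/√0.63)) = 2(1 − Φ(2.6835)) ≈ 0.0073

By the reflection principle for standard BM, P(τ_b ≤ t) = 2 · P(B_t ≥ b). Since B_t ~ N(0, t), P(B_t ≥ 2.13) = 1 − Φ(2.13/√t) = 1 − Φ(2.13/√0.63) = 1 − Φ(2.6835) ≈ 0.00364. Doubling: P(τ_{2.13} ≤ 0.63) ≈ 2 · 0.00364 = 0.00728 ≈ 0.0073.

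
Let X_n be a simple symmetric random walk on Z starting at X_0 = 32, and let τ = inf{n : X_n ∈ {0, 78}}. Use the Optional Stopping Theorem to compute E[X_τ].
E[X_τ] = 32

X_n is a martingale and τ is a bounded-mean stopping time (indeed τ is finite a.s. with bounded expectation since the walk is in a bounded region). By the OST, E[X_τ] = E[X_0] = 32. Equivalently: E[X_τ] = 78 · P(hit 78 first) + 0 · P(hit 0 first) = 78 · (32/78) = 32.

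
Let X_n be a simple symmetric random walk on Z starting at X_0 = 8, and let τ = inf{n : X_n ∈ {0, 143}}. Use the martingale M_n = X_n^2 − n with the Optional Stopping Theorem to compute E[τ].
E[τ] = 1080

M_n = X_n^2 − n is a martingale (since E[X_{n+1}^2 | F_n] = X_n^2 + 1). By OST (τ has finite mean in a bounded region), E[M_τ] = E[M_0] = X_0^2 − 0 = 8^2 = 64. Also E[M_τ] = E[X_τ^2] − E[τ]. The walk exits at 0 or 143, with P(hit 143 first) = 8/143, so E[X_τ^2] = 143^2 · 8/143 + 0 = 1144. Thus E[τ] = E[X_τ^2] − E[M_τ] = 1144 − 64 = 1080 = 8(143 − 8) = 1080.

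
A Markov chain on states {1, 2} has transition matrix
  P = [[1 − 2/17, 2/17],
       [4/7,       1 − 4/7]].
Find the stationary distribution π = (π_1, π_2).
π_1 = 34/41, π_2 = 7/41

Solve πP = π with π_1 + π_2 = 1. From πP = π: π_1 · (1 − 2/17) + π_2 · 4/7 = π_1 ⇒ π_2 · 4/7 = π_1 · 2/17 ⇒ π_2/π_1 = (2/17)/(4/7) = 7/34. Together with π_1 + π_2 = 1:
  π_1 = (4/7)/(2/17 + 4/7) = (4/7)/(82/119) = 34/41,
  π_2 = (2/17)/(2/17 + 4/7) = (2/17)/(82/119) = 7/41.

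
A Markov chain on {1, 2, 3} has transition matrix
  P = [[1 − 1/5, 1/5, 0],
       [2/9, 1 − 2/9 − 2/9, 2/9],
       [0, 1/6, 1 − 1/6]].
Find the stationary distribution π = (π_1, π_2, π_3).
π = (10/31, 9/31, 12/31)

This is a birth-death chain on three states, which satisfies detailed balance: π_1 · P_{12} = π_2 · P_{21} and π_2 · P_{23} = π_3 · P_{32}.
From π_1 · 1/5 = π_2 · 2/9: π_2/π_1 = (1/5)/(2/9) = 9/10.
From π_2 · 2/9 = π_3 · 1/6: π_3/π_2 = (2/9)/(1/6) = 4/3.
Take π_1 proportional to 1; then unnormalized π = (1, 9/10, 6/5). Normalize by dividing by the sum 31/10:
  π = (10/31, 9/31, 12/31).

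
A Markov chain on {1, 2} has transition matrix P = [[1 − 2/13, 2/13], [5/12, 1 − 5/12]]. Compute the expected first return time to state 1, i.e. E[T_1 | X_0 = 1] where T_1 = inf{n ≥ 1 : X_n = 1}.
E[T_1 | X_0 = 1] = 1/π_1 = 89/65

For an irreducible recurrent Markov chain with stationary distribution π, E[T_i | X_0 = i] = 1/π_i (Kac's formula). Here π_1 = (5/12)/(2/13 + 5/12) = (5/12)/(89/156) = 65/89, so E[T_1 | X_0 = 1] = 1/π_1 = (2/13 + 5/12)/(5/12) = (89/156)/(5/12) = 89/65.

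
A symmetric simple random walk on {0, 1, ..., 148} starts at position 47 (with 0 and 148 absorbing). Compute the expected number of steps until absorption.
E[τ | X_0 = 47] = 4747

Let v_k = E[τ | X_0 = k]. Boundary: v_0 = v_148 = 0. Recurrence: v_k = 1 + (v_{k-1} + v_{k+1})/2 for 1 ≤ k ≤ 147. The particular solution to v_k − (v_{k-1} + v_{k+1})/2 = 1 is v_k = −k^2. Adding homogeneous solution A + B k and matching boundaries gives v_k = k (148 − k). Substituting k = 47: v_47 = 47 · 101 = 4747.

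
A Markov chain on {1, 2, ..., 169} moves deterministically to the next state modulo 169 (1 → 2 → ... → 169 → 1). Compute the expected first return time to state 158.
E[T_158 | X_0 = 158] = 169

The chain cycles deterministically, so starting at state 158 it returns in exactly 169 steps. Equivalently, the stationary distribution is uniform π_j = 1/169 for every state j, so by Kac's formula E[T_158] = 1/π_158 = 169.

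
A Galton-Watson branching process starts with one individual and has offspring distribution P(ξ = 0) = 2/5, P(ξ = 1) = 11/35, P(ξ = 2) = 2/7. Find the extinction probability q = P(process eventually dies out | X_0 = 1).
q = 1

Mean offspring μ = 0·2/5 + 1·11/35 + 2·2/7 = 31/35 ≤ 1. For μ ≤ 1 with offspring not concentrated at 1, the Galton-Watson process goes extinct almost surely, so q = 1.
(Algebraic check: The pgf is f(s) = 2/5 + 11/35·s + 2/7·s². The extinction probability q is the smallest fixed point of f in [0, 1]. Setting s = f(s):
  2/7·s² + (11/35 − 1)·s + 2/5 = 0
  2/7·s² − (2/5 + 2/7)·s + 2/5 = 0
which factors as (s − 1)·(2/7·s − 2/5) = 0, giving roots s = 1 and s = (2/5)/(2/7) = 7/5. Since 7/5 ≥ 1, the smallest root in [0, 1] is s = 1.)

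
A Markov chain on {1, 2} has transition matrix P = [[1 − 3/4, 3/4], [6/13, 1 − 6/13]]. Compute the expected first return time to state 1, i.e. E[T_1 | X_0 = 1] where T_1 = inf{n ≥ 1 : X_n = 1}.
E[T_1 | X_0 = 1] = 1/π_1 = 21/8

For an irreducible recurrent Markov chain with stationary distribution π, E[T_i | X_0 = i] = 1/π_i (Kac's formula). Here π_1 = (6/13)/(3/4 + 6/13) = (6/13)/(63/52) = 8/21, so E[T_1 | X_0 = 1] = 1/π_1 = (3/4 + 6/13)/(6/13) = (63/52)/(6/13) = 21/8.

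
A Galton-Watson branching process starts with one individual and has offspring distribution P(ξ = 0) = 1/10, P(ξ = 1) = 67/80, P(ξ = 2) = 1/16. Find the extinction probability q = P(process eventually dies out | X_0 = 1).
q = 1

Mean offspring μ = 0·1/10 + 1·67/80 + 2·1/16 = 77/80 ≤ 1. For μ ≤ 1 with offspring not concentrated at 1, the Galton-Watson process goes extinct almost surely, so q = 1.
(Algebraic check: The pgf is f(s) = 1/10 + 67/80·s + 1/16·s². The extinction probability q is the smallest fixed point of f in [0, 1]. Setting s = f(s):
  1/16·s² + (67/80 − 1)·s + 1/10 = 0
  1/16·s² − (1/10 + 1/16)·s + 1/10 = 0
which factors as (s − 1)·(1/16·s − 1/10) = 0, giving roots s = 1 and s = (1/10)/(1/16) = 8/5. Since 8/5 ≥ 1, the smallest root in [0, 1] is s = 1.)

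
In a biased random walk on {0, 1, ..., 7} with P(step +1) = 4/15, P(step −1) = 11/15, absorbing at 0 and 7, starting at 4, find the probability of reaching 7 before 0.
P(hit 7 before 0) = (1 − (11/4)^4) / (1 − (11/4)^7) = 131520/2781541

Let u_k denote P(reach 7 before 0 | start at k). Boundary: u_0 = 0, u_7 = 1. Recurrence: u_k = 4/15·u_{k+1} + 11/15·u_{k-1} for 1 ≤ k ≤ 6. Try u_k = A + B·r^k with r = q/p = (11/15)/(4/15) = 11/4. Substitution satisfies the recurrence; boundary conditions give:
  u_k = (1 − r^k) / (1 − r^N) = (1 − (11/4)^4) / (1 − (11/4)^7) = 131520/2781541.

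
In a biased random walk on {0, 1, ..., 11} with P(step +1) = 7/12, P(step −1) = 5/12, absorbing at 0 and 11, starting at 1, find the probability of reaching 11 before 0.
P(hit 11 before 0) = (1 − (5/7)^1) / (1 − (5/7)^11) = 282475249/964249309

Let u_k denote P(reach 11 before 0 | start at k). Boundary: u_0 = 0, u_11 = 1. Recurrence: u_k = 7/12·u_{k+1} + 5/12·u_{k-1} for 1 ≤ k ≤ 10. Try u_k = A + B·r^k with r = q/p = (5/12)/(7/12) = 5/7. Substitution satisfies the recurrence; boundary conditions give:
  u_k = (1 − r^k) / (1 − r^N) = (1 − (5/7)^1) / (1 − (5/7)^11) = 282475249/964249309.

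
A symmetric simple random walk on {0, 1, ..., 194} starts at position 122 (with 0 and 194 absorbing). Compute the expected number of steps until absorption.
E[τ | X_0 = 122] = 8784

Let v_k = E[τ | X_0 = k]. Boundary: v_0 = v_194 = 0. Recurrence: v_k = 1 + (v_{k-1} + v_{k+1})/2 for 1 ≤ k ≤ 193. The particular solution to v_k − (v_{k-1} + v_{k+1})/2 = 1 is v_k = −k^2. Adding homogeneous solution A + B k and matching boundaries gives v_k = k (194 − k). Substituting k = 122: v_122 = 122 · 72 = 8784.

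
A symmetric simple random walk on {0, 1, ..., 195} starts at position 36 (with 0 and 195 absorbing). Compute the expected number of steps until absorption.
E[τ | X_0 = 36] = 5724

Let v_k = E[τ | X_0 = k]. Boundary: v_0 = v_195 = 0. Recurrence: v_k = 1 + (v_{k-1} + v_{k+1})/2 for 1 ≤ k ≤ 194. The particular solution to v_k − (v_{k-1} + v_{k+1})/2 = 1 is v_k = −k^2. Adding homogeneous solution A + B k and matching boundaries gives v_k = k (195 − k). Substituting k = 36: v_36 = 36 · 159 = 5724.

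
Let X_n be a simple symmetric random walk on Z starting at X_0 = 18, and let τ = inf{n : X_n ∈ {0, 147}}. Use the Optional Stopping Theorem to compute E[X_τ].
E[X_τ] = 18

X_n is a martingale and τ is a bounded-mean stopping time (indeed τ is finite a.s. with bounded expectation since the walk is in a bounded region). By the OST, E[X_τ] = E[X_0] = 18. Equivalently: E[X_τ] = 147 · P(hit 147 first) + 0 · P(hit 0 first) = 147 · (18/147) = 18.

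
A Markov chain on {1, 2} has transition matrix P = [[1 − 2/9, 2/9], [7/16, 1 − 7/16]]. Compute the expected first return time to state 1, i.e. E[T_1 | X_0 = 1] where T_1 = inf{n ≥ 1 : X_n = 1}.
E[T_1 | X_0 = 1] = 1/π_1 = 95/63

For an irreducible recurrent Markov chain with stationary distribution π, E[T_i | X_0 = i] = 1/π_i (Kac's formula). Here π_1 = (7/16)/(2/9 + 7/16) = (7/16)/(95/144) = 63/95, so E[T_1 | X_0 = 1] = 1/π_1 = (2/9 + 7/16)/(7/16) = (95/144)/(7/16) = 95/63.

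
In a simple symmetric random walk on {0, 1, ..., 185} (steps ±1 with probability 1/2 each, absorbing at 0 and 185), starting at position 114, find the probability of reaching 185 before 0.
P(hit 185 before 0) = 114/185

Let u_k = P(hit 185 before 0 | start at k). Then u_0 = 0, u_185 = 1, and u_k = u_{k-1}/2 + u_{k+1}/2 for 1 ≤ k ≤ 184. This harmonic recurrence is solved by u_k = k/185, giving u_114 = 114/185.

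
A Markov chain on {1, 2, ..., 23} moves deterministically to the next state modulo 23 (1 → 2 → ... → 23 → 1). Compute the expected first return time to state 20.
E[T_20 | X_0 = 20] = 23

The chain cycles deterministically, so starting at state 20 it returns in exactly 23 steps. Equivalently, the stationary distribution is uniform π_j = 1/23 for every state j, so by Kac's formula E[T_20] = 1/π_20 = 23.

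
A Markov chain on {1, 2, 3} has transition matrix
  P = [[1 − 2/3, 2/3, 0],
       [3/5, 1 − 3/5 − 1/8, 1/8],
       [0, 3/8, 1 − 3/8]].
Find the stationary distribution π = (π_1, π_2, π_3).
π = (27/67, 30/67, 10/67)

This is a birth-death chain on three states, which satisfies detailed balance: π_1 · P_{12} = π_2 · P_{21} and π_2 · P_{23} = π_3 · P_{32}.
From π_1 · 2/3 = π_2 · 3/5: π_2/π_1 = (2/3)/(3/5) = 10/9.
From π_2 · 1/8 = π_3 · 3/8: π_3/π_2 = (1/8)/(3/8) = 1/3.
Take π_1 proportional to 1; then unnormalized π = (1, 10/9, 10/27). Normalize by dividing by the sum 67/27:
  π = (27/67, 30/67, 10/67).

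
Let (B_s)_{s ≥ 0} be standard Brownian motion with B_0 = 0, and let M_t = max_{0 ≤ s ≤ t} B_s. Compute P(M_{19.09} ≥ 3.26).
P(M_{19.09} ≥ 3.26) = 2·P(B_{19.09} ≥ 3.26) = 2(1 − Φ(3.26/√19.09)) ≈ 0.4556

By the reflection principle for Brownian motion, P(M_t ≥ a) = 2 · P(B_t ≥ a) for a ≥ 0. Since B_t ~ N(0, t), P(B_t ≥ 3.26) = 1 − Φ(3.26/√t) = 1 − Φ(3.26/√19.09) = 1 − Φ(0.7461). So
  P(M_{19.09} ≥ 3.26) = 2(1 − Φ(0.7461)) ≈ 0.4556.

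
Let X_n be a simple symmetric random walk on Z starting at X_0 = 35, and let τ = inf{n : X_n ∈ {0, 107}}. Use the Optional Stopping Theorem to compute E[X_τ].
E[X_τ] = 35

X_n is a martingale and τ is a bounded-mean stopping time (indeed τ is finite a.s. with bounded expectation since the walk is in a bounded region). By the OST, E[X_τ] = E[X_0] = 35. Equivalently: E[X_τ] = 107 · P(hit 107 first) + 0 · P(hit 0 first) = 107 · (35/107) = 35.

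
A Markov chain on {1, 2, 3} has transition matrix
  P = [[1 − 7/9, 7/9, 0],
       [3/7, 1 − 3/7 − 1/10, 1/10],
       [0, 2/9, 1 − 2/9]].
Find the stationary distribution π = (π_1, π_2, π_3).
π = (540/1961, 980/1961, 441/1961)

This is a birth-death chain on three states, which satisfies detailed balance: π_1 · P_{12} = π_2 · P_{21} and π_2 · P_{23} = π_3 · P_{32}.
From π_1 · 7/9 = π_2 · 3/7: π_2/π_1 = (7/9)/(3/7) = 49/27.
From π_2 · 1/10 = π_3 · 2/9: π_3/π_2 = (1/10)/(2/9) = 9/20.
Take π_1 proportional to 1; then unnormalized π = (1, 49/27, 49/60). Normalize by dividing by the sum 1961/540:
  π = (540/1961, 980/1961, 441/1961).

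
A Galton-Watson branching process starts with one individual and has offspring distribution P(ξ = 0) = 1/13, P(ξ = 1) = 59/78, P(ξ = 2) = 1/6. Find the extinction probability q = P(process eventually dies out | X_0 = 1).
q = 6/13

The pgf is f(s) = 1/13 + 59/78·s + 1/6·s². The extinction probability q is the smallest fixed point of f in [0, 1]. Setting s = f(s):
  1/6·s² + (59/78 − 1)·s + 1/13 = 0
  1/6·s² − (1/13 + 1/6)·s + 1/13 = 0
which factors as (s − 1)·(1/6·s − 1/13) = 0, giving roots s = 1 and s = (1/13)/(1/6) = 6/13.
Mean offspring μ = 59/78 + 2·1/6 = 85/78 > 1 (supercritical), so q < 1. The extinction probability is the smaller root: q = (1/13)/(1/6) = 6/13.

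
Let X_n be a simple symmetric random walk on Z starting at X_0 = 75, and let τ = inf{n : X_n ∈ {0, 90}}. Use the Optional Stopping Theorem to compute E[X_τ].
E[X_τ] = 75

X_n is a martingale and τ is a bounded-mean stopping time (indeed τ is finite a.s. with bounded expectation since the walk is in a bounded region). By the OST, E[X_τ] = E[X_0] = 75. Equivalently: E[X_τ] = 90 · P(hit 90 first) + 0 · P(hit 0 first) = 90 · (75/90) = 75.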